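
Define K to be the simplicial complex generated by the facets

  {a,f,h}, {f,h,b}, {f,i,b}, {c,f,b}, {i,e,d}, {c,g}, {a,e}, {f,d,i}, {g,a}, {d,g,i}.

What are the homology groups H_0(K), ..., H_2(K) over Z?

H_0 ≅ Z,  H_1 ≅ Z^3,  H_2 = 0.

Fix the vertex order a < b < c < d < e < f < g < h < i and write every simplex with vertices in increasing order. Then dim K = 2 and the simplices of K are:

  0-simplices (9): a, b, c, d, e, f, g, h, i
  1-simplices (18): ae, af, ag, ah, bc, bf, bh, bi, cf, cg, de, df, dg, di, ei, fh, fi, gi
  2-simplices (7): afh, bcf, bfh, bfi, dei, dfi, dgi

giving chain groups C_0 ≅ Z^9, C_1 ≅ Z^18, C_2 ≅ Z^7.

The boundary map ∂_1: C_1 → C_0 is given by ∂[p,q] = [q] − [p]. For instance
  ∂di = i − d.
As a 9×18 matrix over Z this has rank 8, with invariant factors (1,1,1,1,1,1,1,1).

Boundary ∂_2: C_2 → C_1 maps a triangle to the signed sum of its edges. For instance
  ∂dgi = gi − di + dg,
  ∂bfh = fh − bh + bf.
As a 18×7 matrix over Z this has rank 7, with invariant factors (1,1,1,1,1,1,1).

Now H_k = ker ∂_k / im ∂_{k+1}, so:

  H_0: rank C_0 − rank ∂_1 = 9 − 8 = 1, and the invariant factors of ∂_1 are all 1, so H_0 = Z.
  H_1: rank ker ∂_1 − rank ∂_2 = (18 − 8) − 7 = 3, and the invariant factors of ∂_2 are all 1, so H_1 = Z^3.
  H_2: rank ker ∂_2 − rank ∂_3 = (7 − 7) − 0 = 0, and there is no ∂_3, so H_2 = 0.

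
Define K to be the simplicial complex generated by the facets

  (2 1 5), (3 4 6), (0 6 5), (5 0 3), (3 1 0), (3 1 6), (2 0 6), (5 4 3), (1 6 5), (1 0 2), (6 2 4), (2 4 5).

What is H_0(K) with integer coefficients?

Fix the vertex order 0 < 1 < 2 < 3 < 4 < 5 < 6 and write every simplex with vertices in increasing order. Then dim K = 2 and the simplices of K are:

  0-simplices (7): [0], [1], [2], [3], [4], [5], [6]
  1-simplices (18): [0,1], [0,2], [0,3], [0,5], [0,6], [1,2], [1,3], [1,5], [1,6], [2,4], [2,5], [2,6], [3,4], [3,5], [3,6], [4,5], [4,6], [5,6]
  2-simplices (12): [0,1,2], [0,1,3], [0,2,6], [0,3,5], [0,5,6], [1,2,5], [1,3,6], [1,5,6], [2,4,5], [2,4,6], [3,4,5], [3,4,6]

giving chain groups C_0 ≅ Z^7, C_1 ≅ Z^18, C_2 ≅ Z^12.

Boundary ∂_1: C_1 → C_0 is given by ∂[p,q] = [q] − [p].
This gives a 7×18 integer matrix of rank 6; reducing to Smith normal form yields diagonal entries (1,1,1,1,1,1).

Boundary ∂_2: C_2 → C_1 maps a triangle to the signed sum of its edges. For instance
  ∂[3,4,6] = [4,6] − [3,6] + [3,4],
  ∂[0,5,6] = [5,6] − [0,6] + [0,5].
The 18×12 boundary matrix has rank 12 and Smith normal form diag(1,1,1,1,1,1,1,1,1,1,1,2).

From H_k ≅ ker(∂_k) / im(∂_{k+1}) we obtain:

  H_0: rank C_0 − rank ∂_1 = 7 − 6 = 1, and the invariant factors of ∂_1 are all 1, so H_0 = Z.

H_0 ≅ Z.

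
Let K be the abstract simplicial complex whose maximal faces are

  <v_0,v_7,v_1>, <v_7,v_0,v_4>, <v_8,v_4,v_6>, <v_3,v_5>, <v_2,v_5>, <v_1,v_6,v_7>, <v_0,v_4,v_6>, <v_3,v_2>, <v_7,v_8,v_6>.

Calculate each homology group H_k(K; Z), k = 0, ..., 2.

H_0 ≅ Z^2,  H_1 ≅ Z^2,  H_2 = 0.

Take the total order v_0 < v_1 < v_2 < v_3 < v_4 < v_5 < v_6 < v_7 < v_8 on the vertex set. Then K (dimension 2) consists of the simplices:

  0-simplices (9): [v_0], [v_1], [v_2], [v_3], [v_4], [v_5], [v_6], [v_7], [v_8]
  1-simplices (15): (15 of them)
  2-simplices (6): [v_0,v_1,v_7], [v_0,v_4,v_6], [v_0,v_4,v_7], [v_1,v_6,v_7], [v_4,v_6,v_8], [v_6,v_7,v_8]

giving chain groups C_0 ≅ Z^9, C_1 ≅ Z^15, C_2 ≅ Z^6.

Boundary ∂_1: C_1 → C_0 is given by ∂[p,q] = [q] − [p].
The resulting 9×15 matrix has rank 7, and its Smith normal form has invariant factors (1,1,1,1,1,1,1).

∂_2: C_2 → C_1 sends each 2-simplex [p,q,r] to [q,r] − [p,r] + [p,q]. For instance
  ∂[v_6,v_7,v_8] = [v_7,v_8] − [v_6,v_8] + [v_6,v_7],
  ∂[v_0,v_4,v_7] = [v_4,v_7] − [v_0,v_7] + [v_0,v_4].
This gives a 15×6 integer matrix of rank 6; reducing to Smith normal form yields diagonal entries (1,1,1,1,1,1).

Now H_k = ker ∂_k / im ∂_{k+1}, so:

  H_0: rank C_0 − rank ∂_1 = 9 − 7 = 2, and the invariant factors of ∂_1 are all 1, so H_0 ≅ Z^2.
  H_1: rank ker ∂_1 − rank ∂_2 = (15 − 7) − 6 = 2, and the invariant factors of ∂_2 are all 1, so H_1 ≅ Z^2.
  H_2: rank ker ∂_2 − rank ∂_3 = (6 − 6) − 0 = 0, and there is no ∂_3, so H_2 ≅ 0.

(K is a triangulation of the disjoint union of the cylinder S^1 x I and the circle S^1.)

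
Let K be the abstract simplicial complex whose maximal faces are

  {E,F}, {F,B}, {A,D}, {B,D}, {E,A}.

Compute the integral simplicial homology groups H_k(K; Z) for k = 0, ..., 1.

H_0 = Z,  H_1 = Z.

We work with the vertex ordering A < B < D < E < F. The simplices of K, each written with vertices in increasing order, are:

  0-simplices (5): A, B, D, E, F
  1-simplices (5): AD, AE, BD, BF, EF

so the chain groups are C_0 ≅ Z^5, C_1 ≅ Z^5.

∂_1: C_1 → C_0 sends each edge [p,q] (with p < q) to q − p. For instance
  ∂AD = D − A.
As a 5×5 matrix over Z this has rank 4, with invariant factors (1,1,1,1).

Computing H_k = (kernel of ∂_k) / (image of ∂_{k+1}):

  H_0: rank C_0 − rank ∂_1 = 5 − 4 = 1, and the invariant factors of ∂_1 are all 1, so H_0 = Z.
  H_1: rank ker ∂_1 − rank ∂_2 = (5 − 4) − 0 = 1, and there is no ∂_2, so H_1 = Z.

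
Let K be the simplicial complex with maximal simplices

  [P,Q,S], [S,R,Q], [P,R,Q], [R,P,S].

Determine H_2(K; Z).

We work with the vertex ordering P < Q < R < S. The simplices of K, each written with vertices in increasing order, are:

  0-simplices (4): P, Q, R, S
  1-simplices (6): PQ, PR, PS, QR, QS, RS
  2-simplices (4): PQR, PQS, PRS, QRS

giving chain groups C_0 ≅ Z^4, C_1 ≅ Z^6, C_2 ≅ Z^4.

Boundary ∂_1: C_1 → C_0 maps an edge to its endpoints' difference, ∂[p,q] = q − p. For instance
  ∂PR = R − P.
This gives a 4×6 integer matrix of rank 3; reducing to Smith normal form yields diagonal entries (1,1,1).

∂_2: C_2 → C_1 maps a triangle to the signed sum of its edges. For instance
  ∂PRS = RS − PS + PR,
  ∂PQS = QS − PS + PQ.
The 6×4 boundary matrix has rank 3 and Smith normal form diag(1,1,1).

Computing H_k = (kernel of ∂_k) / (image of ∂_{k+1}):

  H_2: rank ker ∂_2 − rank ∂_3 = (4 − 3) − 0 = 1, and there is no ∂_3, so H_2 ≅ Z.

H_2 = Z.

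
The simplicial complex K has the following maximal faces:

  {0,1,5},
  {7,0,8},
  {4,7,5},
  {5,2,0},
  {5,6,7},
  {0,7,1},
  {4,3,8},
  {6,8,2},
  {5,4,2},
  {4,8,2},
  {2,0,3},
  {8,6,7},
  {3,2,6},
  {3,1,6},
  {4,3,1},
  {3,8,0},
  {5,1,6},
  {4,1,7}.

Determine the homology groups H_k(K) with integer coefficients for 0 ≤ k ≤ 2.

Order the vertices as 0 < 1 < 2 < 3 < 4 < 5 < 6 < 7 < 8. Listing each simplex with vertices in this order, K has dimension 2 with simplices:

  0-simplices (9): [0], [1], [2], [3], [4], [5], [6], [7], [8]
  1-simplices (27): (27 of them)
  2-simplices (18): [0,1,5], [0,1,7], [0,2,3], [0,2,5], [0,3,8], [0,7,8], [1,3,4], [1,3,6], [1,4,7], [1,5,6], [2,3,6], [2,4,5], [2,4,8], [2,6,8], [3,4,8], [4,5,7], [5,6,7], [6,7,8]

so the chain groups are C_0 ≅ Z^9, C_1 ≅ Z^27, C_2 ≅ Z^18.

Boundary ∂_1: C_1 → C_0 sends each edge [p,q] (with p < q) to q − p. For instance
  ∂[0,1] = [1] − [0].
This gives a 9×27 integer matrix of rank 8; reducing to Smith normal form yields diagonal entries (1,1,1,1,1,1,1,1).

The boundary map ∂_2: C_2 → C_1 sends each 2-simplex [p,q,r] to [q,r] − [p,r] + [p,q]. For instance
  ∂[2,4,5] = [4,5] − [2,5] + [2,4],
  ∂[0,7,8] = [7,8] − [0,8] + [0,7].
This gives a 27×18 integer matrix of rank 18; reducing to Smith normal form yields diagonal entries (1,1,1,1,1,1,1,1,1,1,1,1,1,1,1,1,1,2).

Computing H_k = (kernel of ∂_k) / (image of ∂_{k+1}):

  H_0: rank C_0 − rank ∂_1 = 9 − 8 = 1, and the invariant factors of ∂_1 are all 1, so H_0 ≅ Z.
  H_1: rank ker ∂_1 − rank ∂_2 = (27 − 8) − 18 = 1, and ∂_2 has invariant factor 2 > 1, so H_1 ≅ Z ⊕ Z/2.
  H_2: rank ker ∂_2 − rank ∂_3 = (18 − 18) − 0 = 0, and there is no ∂_3, so H_2 ≅ 0.

H_0 ≅ Z,  H_1 ≅ Z ⊕ Z/2,  H_2 = 0.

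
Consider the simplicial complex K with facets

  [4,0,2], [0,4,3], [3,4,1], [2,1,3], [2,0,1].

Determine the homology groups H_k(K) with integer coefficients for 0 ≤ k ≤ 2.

H_0 ≅ Z,  H_1 ≅ Z,  H_2 = 0.

We work with the vertex ordering 0 < 1 < 2 < 3 < 4. The simplices of K, each written with vertices in increasing order, are:

  0-simplices (5): [0], [1], [2], [3], [4]
  1-simplices (10): [0,1], [0,2], [0,3], [0,4], [1,2], [1,3], [1,4], [2,3], [2,4], [3,4]
  2-simplices (5): [0,1,2], [0,2,4], [0,3,4], [1,2,3], [1,3,4]

Hence C_0 ≅ Z^5, C_1 ≅ Z^10, C_2 ≅ Z^5.

∂_1: C_1 → C_0 maps an edge to its endpoints' difference, ∂[p,q] = q − p. For instance
  ∂[0,4] = [4] − [0].
The resulting 5×10 matrix has rank 4, and its Smith normal form has invariant factors (1,1,1,1).

Boundary ∂_2: C_2 → C_1 sends each 2-simplex [p,q,r] to [q,r] − [p,r] + [p,q]. For instance
  ∂[0,1,2] = [1,2] − [0,2] + [0,1],
  ∂[0,2,4] = [2,4] − [0,4] + [0,2].
The resulting 10×5 matrix has rank 5, and its Smith normal form has invariant factors (1,1,1,1,1).

Computing H_k = (kernel of ∂_k) / (image of ∂_{k+1}):

  H_0: rank C_0 − rank ∂_1 = 5 − 4 = 1, and the invariant factors of ∂_1 are all 1, so H_0 = Z.
  H_1: rank ker ∂_1 − rank ∂_2 = (10 − 4) − 5 = 1, and the invariant factors of ∂_2 are all 1, so H_1 = Z.
  H_2: rank ker ∂_2 − rank ∂_3 = (5 − 5) − 0 = 0, and there is no ∂_3, so H_2 = 0.

(K is a triangulation of the Möbius band.)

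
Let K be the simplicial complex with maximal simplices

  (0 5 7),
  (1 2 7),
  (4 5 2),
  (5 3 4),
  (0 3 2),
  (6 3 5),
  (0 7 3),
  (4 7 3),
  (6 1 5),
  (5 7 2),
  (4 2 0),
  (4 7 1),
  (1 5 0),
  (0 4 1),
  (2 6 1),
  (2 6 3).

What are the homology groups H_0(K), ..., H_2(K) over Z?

K has 8 vertices, 24 edges, 16 triangles.
rank ∂_0 = 0, rank ∂_1 = 7 ⇒ b_0 = 8 − 0 − 7 = 1; all invariant factors of ∂_1 are 1 so no torsion. So H_0 = Z.
rank ∂_1 = 7, rank ∂_2 = 15 ⇒ b_1 = 24 − 7 − 15 = 2; all invariant factors of ∂_2 are 1 so no torsion. So H_1 = Z^2.
rank ∂_2 = 15, rank ∂_3 = 0 ⇒ b_2 = 16 − 15 − 0 = 1. So H_2 = Z.

H_0 ≅ Z,  H_1 ≅ Z^2,  H_2 ≅ Z.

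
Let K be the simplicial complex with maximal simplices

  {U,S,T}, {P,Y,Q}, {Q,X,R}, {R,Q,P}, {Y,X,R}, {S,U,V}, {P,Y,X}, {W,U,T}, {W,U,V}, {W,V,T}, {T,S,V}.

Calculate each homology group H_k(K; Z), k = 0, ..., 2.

H_0 = Z^2,  H_1 = Z,  H_2 = Z.

Order the vertices as P < Q < R < S < T < U < V < W < X < Y. Listing each simplex with vertices in this order, K has dimension 2 with simplices:

  0-simplices (10): P, Q, R, S, T, U, V, W, X, Y
  1-simplices (19): PQ, PR, PX, PY, QR, QX, QY, RX, RY, ST, SU, SV, TU, TV, TW, UV, UW, VW, XY
  2-simplices (11): PQR, PQY, PXY, QRX, RXY, STU, STV, SUV, TUW, TVW, UVW

giving chain groups C_0 ≅ Z^10, C_1 ≅ Z^19, C_2 ≅ Z^11.

∂_1: C_1 → C_0 is given by ∂[p,q] = [q] − [p].
The 10×19 boundary matrix has rank 8 and Smith normal form diag(1,1,1,1,1,1,1,1).

∂_2: C_2 → C_1 maps a triangle to the signed sum of its edges. For instance
  ∂QRX = RX − QX + QR,
  ∂UVW = VW − UW + UV.
The 19×11 boundary matrix has rank 10 and Smith normal form diag(1,1,1,1,1,1,1,1,1,1).

Reading off H_k = ker ∂_k / im ∂_{k+1}:

  H_0: rank C_0 − rank ∂_1 = 10 − 8 = 2, and the invariant factors of ∂_1 are all 1, so H_0 ≅ Z^2.
  H_1: rank ker ∂_1 − rank ∂_2 = (19 − 8) − 10 = 1, and the invariant factors of ∂_2 are all 1, so H_1 ≅ Z.
  H_2: rank ker ∂_2 − rank ∂_3 = (11 − 10) − 0 = 1, and there is no ∂_3, so H_2 ≅ Z.

(K is a triangulation of the disjoint union of the Möbius band and the 2-sphere S^2.)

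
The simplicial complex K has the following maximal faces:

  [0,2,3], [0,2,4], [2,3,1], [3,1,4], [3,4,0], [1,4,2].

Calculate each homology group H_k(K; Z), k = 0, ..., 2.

Order the vertices as 0 < 1 < 2 < 3 < 4. Listing each simplex with vertices in this order, K has dimension 2 with simplices:

  0-simplices (5): [0], [1], [2], [3], [4]
  1-simplices (9): [0,2], [0,3], [0,4], [1,2], [1,3], [1,4], [2,3], [2,4], [3,4]
  2-simplices (6): [0,2,3], [0,2,4], [0,3,4], [1,2,3], [1,2,4], [1,3,4]

so the chain groups are C_0 ≅ Z^5, C_1 ≅ Z^9, C_2 ≅ Z^6.

Boundary ∂_1: C_1 → C_0 is given by ∂[p,q] = [q] − [p].
As a 5×9 matrix over Z this has rank 4, with invariant factors (1,1,1,1).

∂_2: C_2 → C_1 maps a triangle to the signed sum of its edges. For instance
  ∂[0,3,4] = [3,4] − [0,4] + [0,3],
  ∂[0,2,4] = [2,4] − [0,4] + [0,2].
The resulting 9×6 matrix has rank 5, and its Smith normal form has invariant factors (1,1,1,1,1).

Reading off H_k = ker ∂_k / im ∂_{k+1}:

  H_0: rank C_0 − rank ∂_1 = 5 − 4 = 1, and the invariant factors of ∂_1 are all 1, so H_0 = Z.
  H_1: rank ker ∂_1 − rank ∂_2 = (9 − 4) − 5 = 0, and the invariant factors of ∂_2 are all 1, so H_1 = 0.
  H_2: rank ker ∂_2 − rank ∂_3 = (6 − 5) − 0 = 1, and there is no ∂_3, so H_2 = Z.

(K is a triangulation of the 2-sphere S^2.)

H_0 ≅ Z,  H_1 = 0,  H_2 ≅ Z.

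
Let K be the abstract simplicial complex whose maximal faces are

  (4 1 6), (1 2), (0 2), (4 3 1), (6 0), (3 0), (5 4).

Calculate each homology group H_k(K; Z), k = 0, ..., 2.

H_0 = Z,  H_1 = Z^2,  H_2 = 0.

Order the vertices as 0 < 1 < 2 < 3 < 4 < 5 < 6. Listing each simplex with vertices in this order, K has dimension 2 with simplices:

  0-simplices (7): [0], [1], [2], [3], [4], [5], [6]
  1-simplices (10): [0,2], [0,3], [0,6], [1,2], [1,3], [1,4], [1,6], [3,4], [4,5], [4,6]
  2-simplices (2): [1,3,4], [1,4,6]

giving chain groups C_0 ≅ Z^7, C_1 ≅ Z^10, C_2 ≅ Z^2.

∂_1: C_1 → C_0 sends each edge [p,q] (with p < q) to q − p.
This gives a 7×10 integer matrix of rank 6; reducing to Smith normal form yields diagonal entries (1,1,1,1,1,1).

Boundary ∂_2: C_2 → C_1 sends each 2-simplex [p,q,r] to [q,r] − [p,r] + [p,q]. For instance
  ∂[1,4,6] = [4,6] − [1,6] + [1,4],
  ∂[1,3,4] = [3,4] − [1,4] + [1,3].
The 10×2 boundary matrix has rank 2 and Smith normal form diag(1,1).

From H_k ≅ ker(∂_k) / im(∂_{k+1}) we obtain:

  H_0: rank C_0 − rank ∂_1 = 7 − 6 = 1, and the invariant factors of ∂_1 are all 1, so H_0 = Z.
  H_1: rank ker ∂_1 − rank ∂_2 = (10 − 6) − 2 = 2, and the invariant factors of ∂_2 are all 1, so H_1 = Z^2.
  H_2: rank ker ∂_2 − rank ∂_3 = (2 − 2) − 0 = 0, and there is no ∂_3, so H_2 = 0.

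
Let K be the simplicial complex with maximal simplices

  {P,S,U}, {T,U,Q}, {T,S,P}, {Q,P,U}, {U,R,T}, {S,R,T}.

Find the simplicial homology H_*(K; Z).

Fix the vertex order P < Q < R < S < T < U and write every simplex with vertices in increasing order. Then dim K = 2 and the simplices of K are:

  0-simplices (6): P, Q, R, S, T, U
  1-simplices (12): PQ, PS, PT, PU, QT, QU, RS, RT, RU, ST, SU, TU
  2-simplices (6): PQU, PST, PSU, QTU, RST, RTU

Hence C_0 ≅ Z^6, C_1 ≅ Z^12, C_2 ≅ Z^6.

The boundary map ∂_1: C_1 → C_0 is given by ∂[p,q] = [q] − [p].
The 6×12 boundary matrix has rank 5 and Smith normal form diag(1,1,1,1,1).

∂_2: C_2 → C_1 sends each 2-simplex [p,q,r] to [q,r] − [p,r] + [p,q]. For instance
  ∂PQU = QU − PU + PQ,
  ∂RST = ST − RT + RS.
The resulting 12×6 matrix has rank 6, and its Smith normal form has invariant factors (1,1,1,1,1,1).

Now H_k = ker ∂_k / im ∂_{k+1}, so:

  H_0: rank C_0 − rank ∂_1 = 6 − 5 = 1, and the invariant factors of ∂_1 are all 1, so H_0 ≅ Z.
  H_1: rank ker ∂_1 − rank ∂_2 = (12 − 5) − 6 = 1, and the invariant factors of ∂_2 are all 1, so H_1 ≅ Z.
  H_2: rank ker ∂_2 − rank ∂_3 = (6 − 6) − 0 = 0, and there is no ∂_3, so H_2 ≅ 0.

As a check, the Euler characteristic is 6 − 12 + 6 = 0, which agrees with 1 − 1 + 0 = 0.

H_0 ≅ Z,  H_1 ≅ Z,  H_2 = 0.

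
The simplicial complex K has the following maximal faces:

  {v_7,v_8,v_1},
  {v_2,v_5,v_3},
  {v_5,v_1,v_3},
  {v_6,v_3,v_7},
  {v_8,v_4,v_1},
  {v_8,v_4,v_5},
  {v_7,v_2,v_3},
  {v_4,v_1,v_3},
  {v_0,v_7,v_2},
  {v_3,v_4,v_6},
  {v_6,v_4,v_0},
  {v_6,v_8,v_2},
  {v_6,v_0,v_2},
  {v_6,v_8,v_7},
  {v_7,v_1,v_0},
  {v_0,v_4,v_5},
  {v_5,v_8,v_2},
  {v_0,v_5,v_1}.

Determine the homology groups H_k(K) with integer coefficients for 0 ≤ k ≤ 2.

Take the total order v_0 < v_1 < v_2 < v_3 < v_4 < v_5 < v_6 < v_7 < v_8 on the vertex set. Then K (dimension 2) consists of the simplices:

  0-simplices (9): [v_0], [v_1], [v_2], [v_3], [v_4], [v_5], [v_6], [v_7], [v_8]
  1-simplices (27): (27 of them)
  2-simplices (18): (18 of them)

Hence C_0 ≅ Z^9, C_1 ≅ Z^27, C_2 ≅ Z^18.

∂_1: C_1 → C_0 maps an edge to its endpoints' difference, ∂[p,q] = q − p.
This gives a 9×27 integer matrix of rank 8; reducing to Smith normal form yields diagonal entries (1,1,1,1,1,1,1,1).

Boundary ∂_2: C_2 → C_1 sends each 2-simplex [p,q,r] to [q,r] − [p,r] + [p,q]. For instance
  ∂[v_0,v_4,v_5] = [v_4,v_5] − [v_0,v_5] + [v_0,v_4],
  ∂[v_0,v_4,v_6] = [v_4,v_6] − [v_0,v_6] + [v_0,v_4].
This gives a 27×18 integer matrix of rank 18; reducing to Smith normal form yields diagonal entries (1,1,1,1,1,1,1,1,1,1,1,1,1,1,1,1,1,2).

Reading off H_k = ker ∂_k / im ∂_{k+1}:

  H_0: rank C_0 − rank ∂_1 = 9 − 8 = 1, and the invariant factors of ∂_1 are all 1, so H_0 = Z.
  H_1: rank ker ∂_1 − rank ∂_2 = (27 − 8) − 18 = 1, and ∂_2 has invariant factor 2 > 1, so H_1 = Z × Z/2.
  H_2: rank ker ∂_2 − rank ∂_3 = (18 − 18) − 0 = 0, and there is no ∂_3, so H_2 = 0.

As a check, the Euler characteristic is 9 − 27 + 18 = 0, which agrees with 1 − 1 + 0 = 0.

H_0 = Z,  H_1 = Z × Z/2,  H_2 = 0.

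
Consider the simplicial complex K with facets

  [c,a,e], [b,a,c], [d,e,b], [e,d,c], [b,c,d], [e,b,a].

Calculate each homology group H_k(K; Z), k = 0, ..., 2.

Order the vertices as a < b < c < d < e. Listing each simplex with vertices in this order, K has dimension 2 with simplices:

  0-simplices (5): a, b, c, d, e
  1-simplices (9): ab, ac, ae, bc, bd, be, cd, ce, de
  2-simplices (6): abc, abe, ace, bcd, bde, cde

giving chain groups C_0 ≅ Z^5, C_1 ≅ Z^9, C_2 ≅ Z^6.

∂_1: C_1 → C_0 maps an edge to its endpoints' difference, ∂[p,q] = q − p.
The resulting 5×9 matrix has rank 4, and its Smith normal form has invariant factors (1,1,1,1).

Boundary ∂_2: C_2 → C_1 sends each 2-simplex [p,q,r] to [q,r] − [p,r] + [p,q]. For instance
  ∂abc = bc − ac + ab,
  ∂bcd = cd − bd + bc.
This gives a 9×6 integer matrix of rank 5; reducing to Smith normal form yields diagonal entries (1,1,1,1,1).

Now H_k = ker ∂_k / im ∂_{k+1}, so:

  H_0: rank C_0 − rank ∂_1 = 5 − 4 = 1, and the invariant factors of ∂_1 are all 1, so H_0 ≅ Z.
  H_1: rank ker ∂_1 − rank ∂_2 = (9 − 4) − 5 = 0, and the invariant factors of ∂_2 are all 1, so H_1 ≅ 0.
  H_2: rank ker ∂_2 − rank ∂_3 = (6 − 5) − 0 = 1, and there is no ∂_3, so H_2 ≅ Z.

H_0 = Z,  H_1 = 0,  H_2 = Z.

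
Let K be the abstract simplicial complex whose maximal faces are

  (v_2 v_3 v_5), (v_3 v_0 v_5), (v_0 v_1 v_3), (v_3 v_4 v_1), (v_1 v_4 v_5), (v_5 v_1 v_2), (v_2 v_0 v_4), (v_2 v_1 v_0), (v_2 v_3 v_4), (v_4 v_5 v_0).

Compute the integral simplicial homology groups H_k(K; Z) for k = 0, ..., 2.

Order the vertices as v_0 < v_1 < v_2 < v_3 < v_4 < v_5. Listing each simplex with vertices in this order, K has dimension 2 with simplices:

  0-simplices (6): [v_0], [v_1], [v_2], [v_3], [v_4], [v_5]
  1-simplices (15): (15 of them)
  2-simplices (10): [v_0,v_1,v_2], [v_0,v_1,v_3], [v_0,v_2,v_4], [v_0,v_3,v_5], [v_0,v_4,v_5], [v_1,v_2,v_5], [v_1,v_3,v_4], [v_1,v_4,v_5], [v_2,v_3,v_4], [v_2,v_3,v_5]

Hence C_0 ≅ Z^6, C_1 ≅ Z^15, C_2 ≅ Z^10.

Boundary ∂_1: C_1 → C_0 is given by ∂[p,q] = [q] − [p].
The resulting 6×15 matrix has rank 5, and its Smith normal form has invariant factors (1,1,1,1,1).

The boundary map ∂_2: C_2 → C_1 acts by ∂[p,q,r] = [q,r] − [p,r] + [p,q]. For instance
  ∂[v_1,v_3,v_4] = [v_3,v_4] − [v_1,v_4] + [v_1,v_3],
  ∂[v_0,v_4,v_5] = [v_4,v_5] − [v_0,v_5] + [v_0,v_4].
The 15×10 boundary matrix has rank 10 and Smith normal form diag(1,1,1,1,1,1,1,1,1,2).

Reading off H_k = ker ∂_k / im ∂_{k+1}:

  H_0: rank C_0 − rank ∂_1 = 6 − 5 = 1, and the invariant factors of ∂_1 are all 1, so H_0 ≅ Z.
  H_1: rank ker ∂_1 − rank ∂_2 = (15 − 5) − 10 = 0, and ∂_2 has invariant factor 2 > 1, so H_1 ≅ Z/2.
  H_2: rank ker ∂_2 − rank ∂_3 = (10 − 10) − 0 = 0, and there is no ∂_3, so H_2 ≅ 0.

As a check, the Euler characteristic is 6 − 15 + 10 = 1, which agrees with 1 − 0 + 0 = 1.

H_0 = Z,  H_1 = Z/2,  H_2 = 0.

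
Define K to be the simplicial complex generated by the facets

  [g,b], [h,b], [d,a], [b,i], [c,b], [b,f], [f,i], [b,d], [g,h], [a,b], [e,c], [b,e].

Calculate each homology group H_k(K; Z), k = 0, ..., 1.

Take the total order a < b < c < d < e < f < g < h < i on the vertex set. Then K (dimension 1) consists of the simplices:

  0-simplices (9): a, b, c, d, e, f, g, h, i
  1-simplices (12): ab, ad, bc, bd, be, bf, bg, bh, bi, ce, fi, gh

giving chain groups C_0 ≅ Z^9, C_1 ≅ Z^12.

The boundary map ∂_1: C_1 → C_0 sends each edge [p,q] (with p < q) to q − p.
As a 9×12 matrix over Z this has rank 8, with invariant factors (1,1,1,1,1,1,1,1).

From H_k ≅ ker(∂_k) / im(∂_{k+1}) we obtain:

  H_0: rank C_0 − rank ∂_1 = 9 − 8 = 1, and the invariant factors of ∂_1 are all 1, so H_0 = Z.
  H_1: rank ker ∂_1 − rank ∂_2 = (12 − 8) − 0 = 4, and there is no ∂_2, so H_1 = Z^4.

H_0 = Z,  H_1 = Z^4.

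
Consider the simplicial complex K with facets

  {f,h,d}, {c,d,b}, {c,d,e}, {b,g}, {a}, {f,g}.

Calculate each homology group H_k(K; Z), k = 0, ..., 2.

H_0 ≅ Z^2,  H_1 ≅ Z,  H_2 = 0.

K has 8 vertices, 10 edges, 3 triangles.
rank ∂_0 = 0, rank ∂_1 = 6 ⇒ b_0 = 8 − 0 − 6 = 2; all invariant factors of ∂_1 are 1 so no torsion. So H_0 ≅ Z^2.
rank ∂_1 = 6, rank ∂_2 = 3 ⇒ b_1 = 10 − 6 − 3 = 1; all invariant factors of ∂_2 are 1 so no torsion. So H_1 ≅ Z.
rank ∂_2 = 3, rank ∂_3 = 0 ⇒ b_2 = 3 − 3 − 0 = 0. So H_2 ≅ 0.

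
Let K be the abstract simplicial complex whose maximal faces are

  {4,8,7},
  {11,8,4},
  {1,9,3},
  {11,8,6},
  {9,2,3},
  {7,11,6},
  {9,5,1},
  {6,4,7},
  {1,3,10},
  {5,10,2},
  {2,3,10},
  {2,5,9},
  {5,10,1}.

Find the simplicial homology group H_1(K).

We work with the vertex ordering 1 < 2 < 3 < 4 < 5 < 6 < 7 < 8 < 9 < 10 < 11. The simplices of K, each written with vertices in increasing order, are:

  0-simplices (11): [1], [2], [3], [4], [5], [6], [7], [8], [9], [10], [11]
  1-simplices (22): [1,3], [1,5], [1,9], [1,10], [2,3], [2,5], [2,9], [2,10], [3,9], [3,10], [4,6], [4,7], [4,8], [4,11], [5,9], [5,10], [6,7], [6,8], [6,11], [7,8], [7,11], [8,11]
  2-simplices (13): [1,3,9], [1,3,10], [1,5,9], [1,5,10], [2,3,9], [2,3,10], [2,5,9], [2,5,10], [4,6,7], [4,7,8], [4,8,11], [6,7,11], [6,8,11]

giving chain groups C_0 ≅ Z^11, C_1 ≅ Z^22, C_2 ≅ Z^13.

The boundary map ∂_1: C_1 → C_0 maps an edge to its endpoints' difference, ∂[p,q] = q − p. For instance
  ∂[3,9] = [9] − [3].
This gives a 11×22 integer matrix of rank 9; reducing to Smith normal form yields diagonal entries (1,1,1,1,1,1,1,1,1).

∂_2: C_2 → C_1 maps a triangle to the signed sum of its edges. For instance
  ∂[4,7,8] = [7,8] − [4,8] + [4,7],
  ∂[2,5,10] = [5,10] − [2,10] + [2,5].
This gives a 22×13 integer matrix of rank 12; reducing to Smith normal form yields diagonal entries (1,1,1,1,1,1,1,1,1,1,1,1).

From H_k ≅ ker(∂_k) / im(∂_{k+1}) we obtain:

  H_1: rank ker ∂_1 − rank ∂_2 = (22 − 9) − 12 = 1, and the invariant factors of ∂_2 are all 1, so H_1 = Z.

(K is a triangulation of the disjoint union of the Möbius band and the 2-sphere S^2.)

H_1 = Z.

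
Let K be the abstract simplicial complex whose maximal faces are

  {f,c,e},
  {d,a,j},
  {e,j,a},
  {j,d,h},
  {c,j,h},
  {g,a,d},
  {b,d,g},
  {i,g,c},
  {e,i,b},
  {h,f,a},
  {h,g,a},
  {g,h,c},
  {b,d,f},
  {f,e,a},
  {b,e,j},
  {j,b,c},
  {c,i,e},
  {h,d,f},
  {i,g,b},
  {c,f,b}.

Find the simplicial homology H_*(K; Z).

Order the vertices as a < b < c < d < e < f < g < h < i < j. Listing each simplex with vertices in this order, K has dimension 2 with simplices:

  0-simplices (10): a, b, c, d, e, f, g, h, i, j
  1-simplices (30): ad, ae, af, ag, ah, aj, bc, bd, be, bf, bg, bi, bj, ce, cf, cg, ch, ci, cj, df, dg, dh, dj, ef, ei, ej, fh, gh, gi, hj
  2-simplices (20): adg, adj, aef, aej, afh, agh, bcf, bcj, bdf, bdg, bei, bej, bgi, cef, cei, cgh, cgi, chj, dfh, dhj

giving chain groups C_0 ≅ Z^10, C_1 ≅ Z^30, C_2 ≅ Z^20.

Boundary ∂_1: C_1 → C_0 maps an edge to its endpoints' difference, ∂[p,q] = q − p. For instance
  ∂bj = j − b.
As a 10×30 matrix over Z this has rank 9, with invariant factors (1,1,1,1,1,1,1,1,1).

Boundary ∂_2: C_2 → C_1 acts by ∂[p,q,r] = [q,r] − [p,r] + [p,q]. For instance
  ∂bej = ej − bj + be,
  ∂agh = gh − ah + ag.
As a 30×20 matrix over Z this has rank 20, with invariant factors (1,1,1,1,1,1,1,1,1,1,1,1,1,1,1,1,1,1,1,2).

Reading off H_k = ker ∂_k / im ∂_{k+1}:

  H_0: rank C_0 − rank ∂_1 = 10 − 9 = 1, and the invariant factors of ∂_1 are all 1, so H_0 = Z.
  H_1: rank ker ∂_1 − rank ∂_2 = (30 − 9) − 20 = 1, and ∂_2 has invariant factor 2 > 1, so H_1 = Z ⊕ Z/2.
  H_2: rank ker ∂_2 − rank ∂_3 = (20 − 20) − 0 = 0, and there is no ∂_3, so H_2 = 0.

As a check, the Euler characteristic is 10 − 30 + 20 = 0, which agrees with 1 − 1 + 0 = 0.

H_0 ≅ Z,  H_1 ≅ Z ⊕ Z/2,  H_2 = 0.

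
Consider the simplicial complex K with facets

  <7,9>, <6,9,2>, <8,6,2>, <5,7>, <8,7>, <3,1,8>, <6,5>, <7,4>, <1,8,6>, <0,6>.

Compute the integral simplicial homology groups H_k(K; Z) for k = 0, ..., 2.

Fix the vertex order 0 < 1 < 2 < 3 < 4 < 5 < 6 < 7 < 8 < 9 and write every simplex with vertices in increasing order. Then dim K = 2 and the simplices of K are:

  0-simplices (10): [0], [1], [2], [3], [4], [5], [6], [7], [8], [9]
  1-simplices (15): [0,6], [1,3], [1,6], [1,8], [2,6], [2,8], [2,9], [3,8], [4,7], [5,6], [5,7], [6,8], [6,9], [7,8], [7,9]
  2-simplices (4): [1,3,8], [1,6,8], [2,6,8], [2,6,9]

so the chain groups are C_0 ≅ Z^10, C_1 ≅ Z^15, C_2 ≅ Z^4.

Boundary ∂_1: C_1 → C_0 maps an edge to its endpoints' difference, ∂[p,q] = q − p. For instance
  ∂[2,6] = [6] − [2].
As a 10×15 matrix over Z this has rank 9, with invariant factors (1,1,1,1,1,1,1,1,1).

The boundary map ∂_2: C_2 → C_1 acts by ∂[p,q,r] = [q,r] − [p,r] + [p,q]. For instance
  ∂[2,6,8] = [6,8] − [2,8] + [2,6],
  ∂[1,6,8] = [6,8] − [1,8] + [1,6].
This gives a 15×4 integer matrix of rank 4; reducing to Smith normal form yields diagonal entries (1,1,1,1).

Reading off H_k = ker ∂_k / im ∂_{k+1}:

  H_0: rank C_0 − rank ∂_1 = 10 − 9 = 1, and the invariant factors of ∂_1 are all 1, so H_0 = Z.
  H_1: rank ker ∂_1 − rank ∂_2 = (15 − 9) − 4 = 2, and the invariant factors of ∂_2 are all 1, so H_1 = Z^2.
  H_2: rank ker ∂_2 − rank ∂_3 = (4 − 4) − 0 = 0, and there is no ∂_3, so H_2 = 0.

As a check, the Euler characteristic is 10 − 15 + 4 = -1, which agrees with 1 − 2 + 0 = -1.

H_0 ≅ Z,  H_1 ≅ Z^2,  H_2 = 0.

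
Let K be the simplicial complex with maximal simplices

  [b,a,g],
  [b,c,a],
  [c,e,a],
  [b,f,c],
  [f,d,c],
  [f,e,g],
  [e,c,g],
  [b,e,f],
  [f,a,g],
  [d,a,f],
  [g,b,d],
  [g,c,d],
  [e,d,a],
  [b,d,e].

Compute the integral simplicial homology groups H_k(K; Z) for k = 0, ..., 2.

Fix the vertex order a < b < c < d < e < f < g and write every simplex with vertices in increasing order. Then dim K = 2 and the simplices of K are:

  0-simplices (7): a, b, c, d, e, f, g
  1-simplices (21): ab, ac, ad, ae, af, ag, bc, bd, be, bf, bg, cd, ce, cf, cg, de, df, dg, ef, eg, fg
  2-simplices (14): abc, abg, ace, ade, adf, afg, bcf, bde, bdg, bef, cdf, cdg, ceg, efg

giving chain groups C_0 ≅ Z^7, C_1 ≅ Z^21, C_2 ≅ Z^14.

The boundary map ∂_1: C_1 → C_0 sends each edge [p,q] (with p < q) to q − p. For instance
  ∂ag = g − a.
This gives a 7×21 integer matrix of rank 6; reducing to Smith normal form yields diagonal entries (1,1,1,1,1,1).

Boundary ∂_2: C_2 → C_1 sends each 2-simplex [p,q,r] to [q,r] − [p,r] + [p,q]. For instance
  ∂bcf = cf − bf + bc,
  ∂abg = bg − ag + ab.
The resulting 21×14 matrix has rank 13, and its Smith normal form has invariant factors (1,1,1,1,1,1,1,1,1,1,1,1,1).

Reading off H_k = ker ∂_k / im ∂_{k+1}:

  H_0: rank C_0 − rank ∂_1 = 7 − 6 = 1, and the invariant factors of ∂_1 are all 1, so H_0 = Z.
  H_1: rank ker ∂_1 − rank ∂_2 = (21 − 6) − 13 = 2, and the invariant factors of ∂_2 are all 1, so H_1 = Z^2.
  H_2: rank ker ∂_2 − rank ∂_3 = (14 − 13) − 0 = 1, and there is no ∂_3, so H_2 = Z.

H_0 = Z,  H_1 = Z^2,  H_2 = Z.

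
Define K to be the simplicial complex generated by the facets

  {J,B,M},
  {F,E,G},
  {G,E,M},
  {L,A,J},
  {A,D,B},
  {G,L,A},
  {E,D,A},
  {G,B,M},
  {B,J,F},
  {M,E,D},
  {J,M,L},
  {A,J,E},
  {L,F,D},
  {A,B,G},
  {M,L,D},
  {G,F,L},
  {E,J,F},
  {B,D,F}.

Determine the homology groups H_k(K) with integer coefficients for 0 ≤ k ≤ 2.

H_0 = Z,  H_1 = Z^2,  H_2 = Z.

Take the total order A < B < D < E < F < G < J < L < M on the vertex set. Then K (dimension 2) consists of the simplices:

  0-simplices (9): A, B, D, E, F, G, J, L, M
  1-simplices (27): AB, AD, AE, AG, AJ, AL, BD, BF, BG, BJ, BM, DE, DF, DL, DM, EF, EG, EJ, EM, FG, FJ, FL, GL, GM, JL, JM, LM
  2-simplices (18): ABD, ABG, ADE, AEJ, AGL, AJL, BDF, BFJ, BGM, BJM, DEM, DFL, DLM, EFG, EFJ, EGM, FGL, JLM

so the chain groups are C_0 ≅ Z^9, C_1 ≅ Z^27, C_2 ≅ Z^18.

Boundary ∂_1: C_1 → C_0 maps an edge to its endpoints' difference, ∂[p,q] = q − p. For instance
  ∂AJ = J − A.
The resulting 9×27 matrix has rank 8, and its Smith normal form has invariant factors (1,1,1,1,1,1,1,1).

Boundary ∂_2: C_2 → C_1 maps a triangle to the signed sum of its edges. For instance
  ∂EFG = FG − EG + EF,
  ∂ABG = BG − AG + AB.
As a 27×18 matrix over Z this has rank 17, with invariant factors (1,1,1,1,1,1,1,1,1,1,1,1,1,1,1,1,1).

Reading off H_k = ker ∂_k / im ∂_{k+1}:

  H_0: rank C_0 − rank ∂_1 = 9 − 8 = 1, and the invariant factors of ∂_1 are all 1, so H_0 = Z.
  H_1: rank ker ∂_1 − rank ∂_2 = (27 − 8) − 17 = 2, and the invariant factors of ∂_2 are all 1, so H_1 = Z^2.
  H_2: rank ker ∂_2 − rank ∂_3 = (18 − 17) − 0 = 1, and there is no ∂_3, so H_2 = Z.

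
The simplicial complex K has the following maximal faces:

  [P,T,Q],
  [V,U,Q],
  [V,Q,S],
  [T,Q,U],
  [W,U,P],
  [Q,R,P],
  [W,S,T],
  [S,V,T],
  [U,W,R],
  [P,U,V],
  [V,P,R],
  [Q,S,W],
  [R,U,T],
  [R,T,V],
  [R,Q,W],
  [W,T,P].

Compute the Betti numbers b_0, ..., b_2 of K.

We work with the vertex ordering P < Q < R < S < T < U < V < W. The simplices of K, each written with vertices in increasing order, are:

  0-simplices (8): P, Q, R, S, T, U, V, W
  1-simplices (24): PQ, PR, PT, PU, PV, PW, QR, QS, QT, QU, QV, QW, RT, RU, RV, RW, ST, SV, SW, TU, TV, TW, UV, UW
  2-simplices (16): PQR, PQT, PRV, PTW, PUV, PUW, QRW, QSV, QSW, QTU, QUV, RTU, RTV, RUW, STV, STW

giving chain groups C_0 ≅ Z^8, C_1 ≅ Z^24, C_2 ≅ Z^16.

∂_1: C_1 → C_0 maps an edge to its endpoints' difference, ∂[p,q] = q − p. For instance
  ∂PU = U − P.
As a 8×24 matrix over Z this has rank 7, with invariant factors (1,1,1,1,1,1,1).

The boundary map ∂_2: C_2 → C_1 acts by ∂[p,q,r] = [q,r] − [p,r] + [p,q]. For instance
  ∂PTW = TW − PW + PT,
  ∂QSW = SW − QW + QS.
This gives a 24×16 integer matrix of rank 15; reducing to Smith normal form yields diagonal entries (1,1,1,1,1,1,1,1,1,1,1,1,1,1,1).

Now H_k = ker ∂_k / im ∂_{k+1}, so:

  H_0: rank C_0 − rank ∂_1 = 8 − 7 = 1, and the invariant factors of ∂_1 are all 1, so H_0 = Z.
  H_1: rank ker ∂_1 − rank ∂_2 = (24 − 7) − 15 = 2, and the invariant factors of ∂_2 are all 1, so H_1 = Z^2.
  H_2: rank ker ∂_2 − rank ∂_3 = (16 − 15) − 0 = 1, and there is no ∂_3, so H_2 = Z.

Hence the Betti numbers are b_0 = 1, b_1 = 2, b_2 = 1.

b_0 = 1, b_1 = 2, b_2 = 1.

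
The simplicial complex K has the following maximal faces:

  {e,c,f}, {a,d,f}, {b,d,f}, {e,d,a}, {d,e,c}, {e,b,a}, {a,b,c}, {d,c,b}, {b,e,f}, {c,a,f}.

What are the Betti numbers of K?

Fix the vertex order a < b < c < d < e < f and write every simplex with vertices in increasing order. Then dim K = 2 and the simplices of K are:

  0-simplices (6): a, b, c, d, e, f
  1-simplices (15): ab, ac, ad, ae, af, bc, bd, be, bf, cd, ce, cf, de, df, ef
  2-simplices (10): abc, abe, acf, ade, adf, bcd, bdf, bef, cde, cef

so the chain groups are C_0 ≅ Z^6, C_1 ≅ Z^15, C_2 ≅ Z^10.

The boundary map ∂_1: C_1 → C_0 is given by ∂[p,q] = [q] − [p].
The 6×15 boundary matrix has rank 5 and Smith normal form diag(1,1,1,1,1).

Boundary ∂_2: C_2 → C_1 sends each 2-simplex [p,q,r] to [q,r] − [p,r] + [p,q]. For instance
  ∂bdf = df − bf + bd,
  ∂abe = be − ae + ab.
The resulting 15×10 matrix has rank 10, and its Smith normal form has invariant factors (1,1,1,1,1,1,1,1,1,2).

Now H_k = ker ∂_k / im ∂_{k+1}, so:

  H_0: rank C_0 − rank ∂_1 = 6 − 5 = 1, and the invariant factors of ∂_1 are all 1, so H_0 = Z.
  H_1: rank ker ∂_1 − rank ∂_2 = (15 − 5) − 10 = 0, and ∂_2 has invariant factor 2 > 1, so H_1 = Z/2Z.
  H_2: rank ker ∂_2 − rank ∂_3 = (10 − 10) − 0 = 0, and there is no ∂_3, so H_2 = 0.

(K is a triangulation of the real projective plane RP^2.)

Hence the Betti numbers are b_0 = 1, b_1 = 0, b_2 = 0.

b_0 = 1, b_1 = 0, b_2 = 0.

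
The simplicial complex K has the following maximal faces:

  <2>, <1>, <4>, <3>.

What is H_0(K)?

H_0 = Z^4.

We work with the vertex ordering 1 < 2 < 3 < 4. The simplices of K, each written with vertices in increasing order, are:

  0-simplices (4): [1], [2], [3], [4]

giving chain groups C_0 ≅ Z^4.

From H_k ≅ ker(∂_k) / im(∂_{k+1}) we obtain:

  H_0: rank C_0 − rank ∂_1 = 4 − 0 = 4, and there is no ∂_1, so H_0 ≅ Z^4.

(K is a triangulation of a set of 4 points.)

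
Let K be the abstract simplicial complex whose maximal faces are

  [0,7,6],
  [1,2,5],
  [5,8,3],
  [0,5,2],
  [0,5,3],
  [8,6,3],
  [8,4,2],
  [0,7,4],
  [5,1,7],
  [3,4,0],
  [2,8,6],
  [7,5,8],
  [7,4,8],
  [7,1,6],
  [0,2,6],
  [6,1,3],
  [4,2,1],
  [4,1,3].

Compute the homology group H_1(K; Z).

H_1 = Z^2.

Take the total order 0 < 1 < 2 < 3 < 4 < 5 < 6 < 7 < 8 on the vertex set. Then K (dimension 2) consists of the simplices:

  0-simplices (9): [0], [1], [2], [3], [4], [5], [6], [7], [8]
  1-simplices (27): (27 of them)
  2-simplices (18): [0,2,5], [0,2,6], [0,3,4], [0,3,5], [0,4,7], [0,6,7], [1,2,4], [1,2,5], [1,3,4], [1,3,6], [1,5,7], [1,6,7], [2,4,8], [2,6,8], [3,5,8], [3,6,8], [4,7,8], [5,7,8]

giving chain groups C_0 ≅ Z^9, C_1 ≅ Z^27, C_2 ≅ Z^18.

Boundary ∂_1: C_1 → C_0 sends each edge [p,q] (with p < q) to q − p.
As a 9×27 matrix over Z this has rank 8, with invariant factors (1,1,1,1,1,1,1,1).

∂_2: C_2 → C_1 maps a triangle to the signed sum of its edges. For instance
  ∂[1,2,5] = [2,5] − [1,5] + [1,2],
  ∂[0,3,4] = [3,4] − [0,4] + [0,3].
The resulting 27×18 matrix has rank 17, and its Smith normal form has invariant factors (1,1,1,1,1,1,1,1,1,1,1,1,1,1,1,1,1).

Now H_k = ker ∂_k / im ∂_{k+1}, so:

  H_1: rank ker ∂_1 − rank ∂_2 = (27 − 8) − 17 = 2, and the invariant factors of ∂_2 are all 1, so H_1 ≅ Z^2.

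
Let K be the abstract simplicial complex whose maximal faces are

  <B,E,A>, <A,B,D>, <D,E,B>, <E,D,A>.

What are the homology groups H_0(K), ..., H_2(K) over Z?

H_0 = Z,  H_1 = 0,  H_2 = Z.

Order the vertices as A < B < D < E. Listing each simplex with vertices in this order, K has dimension 2 with simplices:

  0-simplices (4): A, B, D, E
  1-simplices (6): AB, AD, AE, BD, BE, DE
  2-simplices (4): ABD, ABE, ADE, BDE

so the chain groups are C_0 ≅ Z^4, C_1 ≅ Z^6, C_2 ≅ Z^4.

Boundary ∂_1: C_1 → C_0 sends each edge [p,q] (with p < q) to q − p. For instance
  ∂AD = D − A.
This gives a 4×6 integer matrix of rank 3; reducing to Smith normal form yields diagonal entries (1,1,1).

The boundary map ∂_2: C_2 → C_1 sends each 2-simplex [p,q,r] to [q,r] − [p,r] + [p,q]. For instance
  ∂ABD = BD − AD + AB,
  ∂ABE = BE − AE + AB.
The resulting 6×4 matrix has rank 3, and its Smith normal form has invariant factors (1,1,1).

Reading off H_k = ker ∂_k / im ∂_{k+1}:

  H_0: rank C_0 − rank ∂_1 = 4 − 3 = 1, and the invariant factors of ∂_1 are all 1, so H_0 = Z.
  H_1: rank ker ∂_1 − rank ∂_2 = (6 − 3) − 3 = 0, and the invariant factors of ∂_2 are all 1, so H_1 = 0.
  H_2: rank ker ∂_2 − rank ∂_3 = (4 − 3) − 0 = 1, and there is no ∂_3, so H_2 = Z.

(K is a triangulation of the 2-sphere S^2.)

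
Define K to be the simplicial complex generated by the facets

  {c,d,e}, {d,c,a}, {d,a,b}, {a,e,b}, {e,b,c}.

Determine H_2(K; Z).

H_2 ≅ 0.

Fix the vertex order a < b < c < d < e and write every simplex with vertices in increasing order. Then dim K = 2 and the simplices of K are:

  0-simplices (5): a, b, c, d, e
  1-simplices (10): ab, ac, ad, ae, bc, bd, be, cd, ce, de
  2-simplices (5): abd, abe, acd, bce, cde

so the chain groups are C_0 ≅ Z^5, C_1 ≅ Z^10, C_2 ≅ Z^5.

Boundary ∂_1: C_1 → C_0 sends each edge [p,q] (with p < q) to q − p.
The resulting 5×10 matrix has rank 4, and its Smith normal form has invariant factors (1,1,1,1).

The boundary map ∂_2: C_2 → C_1 sends each 2-simplex [p,q,r] to [q,r] − [p,r] + [p,q]. For instance
  ∂abe = be − ae + ab,
  ∂acd = cd − ad + ac.
The 10×5 boundary matrix has rank 5 and Smith normal form diag(1,1,1,1,1).

Reading off H_k = ker ∂_k / im ∂_{k+1}:

  H_2: rank ker ∂_2 − rank ∂_3 = (5 − 5) − 0 = 0, and there is no ∂_3, so H_2 = 0.

(K is a triangulation of the Möbius band.)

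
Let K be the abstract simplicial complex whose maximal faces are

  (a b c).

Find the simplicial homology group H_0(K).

Take the total order a < b < c on the vertex set. Then K (dimension 2) consists of the simplices:

  0-simplices (3): a, b, c
  1-simplices (3): ab, ac, bc
  2-simplices (1): abc

Hence C_0 ≅ Z^3, C_1 ≅ Z^3, C_2 ≅ Z^1.

The boundary map ∂_1: C_1 → C_0 is given by ∂[p,q] = [q] − [p]. For instance
  ∂ac = c − a.
The 3×3 boundary matrix has rank 2 and Smith normal form diag(1,1).

The boundary map ∂_2: C_2 → C_1 acts by ∂[p,q,r] = [q,r] − [p,r] + [p,q]. For instance
  ∂abc = bc − ac + ab.
As a 3×1 matrix over Z this has rank 1, with invariant factors (1).

From H_k ≅ ker(∂_k) / im(∂_{k+1}) we obtain:

  H_0: rank C_0 − rank ∂_1 = 3 − 2 = 1, and the invariant factors of ∂_1 are all 1, so H_0 = Z.

(K is a triangulation of the 2-simplex.)

H_0 = Z.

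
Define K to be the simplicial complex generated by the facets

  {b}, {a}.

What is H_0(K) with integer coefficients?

H_0 = Z^2.

Take the total order a < b on the vertex set. Then K (dimension 0) consists of the simplices:

  0-simplices (2): a, b

giving chain groups C_0 ≅ Z^2.

Computing H_k = (kernel of ∂_k) / (image of ∂_{k+1}):

  H_0: rank C_0 − rank ∂_1 = 2 − 0 = 2, and there is no ∂_1, so H_0 ≅ Z^2.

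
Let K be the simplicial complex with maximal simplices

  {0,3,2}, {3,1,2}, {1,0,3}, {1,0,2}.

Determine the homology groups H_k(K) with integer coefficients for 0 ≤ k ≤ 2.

Fix the vertex order 0 < 1 < 2 < 3 and write every simplex with vertices in increasing order. Then dim K = 2 and the simplices of K are:

  0-simplices (4): [0], [1], [2], [3]
  1-simplices (6): [0,1], [0,2], [0,3], [1,2], [1,3], [2,3]
  2-simplices (4): [0,1,2], [0,1,3], [0,2,3], [1,2,3]

Hence C_0 ≅ Z^4, C_1 ≅ Z^6, C_2 ≅ Z^4.

Boundary ∂_1: C_1 → C_0 is given by ∂[p,q] = [q] − [p]. For instance
  ∂[0,3] = [3] − [0].
As a 4×6 matrix over Z this has rank 3, with invariant factors (1,1,1).

∂_2: C_2 → C_1 sends each 2-simplex [p,q,r] to [q,r] − [p,r] + [p,q]. For instance
  ∂[0,1,3] = [1,3] − [0,3] + [0,1],
  ∂[1,2,3] = [2,3] − [1,3] + [1,2].
As a 6×4 matrix over Z this has rank 3, with invariant factors (1,1,1).

Computing H_k = (kernel of ∂_k) / (image of ∂_{k+1}):

  H_0: rank C_0 − rank ∂_1 = 4 − 3 = 1, and the invariant factors of ∂_1 are all 1, so H_0 = Z.
  H_1: rank ker ∂_1 − rank ∂_2 = (6 − 3) − 3 = 0, and the invariant factors of ∂_2 are all 1, so H_1 = 0.
  H_2: rank ker ∂_2 − rank ∂_3 = (4 − 3) − 0 = 1, and there is no ∂_3, so H_2 = Z.

(K is a triangulation of the 2-sphere S^2.)

H_0 = Z,  H_1 = 0,  H_2 = Z.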